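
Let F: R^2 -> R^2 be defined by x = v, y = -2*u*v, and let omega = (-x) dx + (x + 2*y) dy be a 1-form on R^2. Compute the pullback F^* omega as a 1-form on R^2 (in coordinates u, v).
F^* omega = (v^2*(8*u - 2)) du + (v*(8*u^2 - 2*u - 1)) dv

Using F^*(f dg) = (f ∘ F) d(g ∘ F), substitute each coordinate x_i by F_i(u, v) in f_i, and replace dx_i by d F_i = (∂F_i/∂u) du + (∂F_i/∂v) dv.
  For the x component: f_1(F) = -v; d F_1 = (0) du + (1) dv
  For the y component: f_2(F) = v*(1 - 4*u); d F_2 = (-2*v) du + (-2*u) dv
Combining and collecting du, dv coefficients:
  coeff of du: v^2*(8*u - 2)
  coeff of dv: v*(8*u^2 - 2*u - 1)
F^* omega = (v^2*(8*u - 2)) du + (v*(8*u^2 - 2*u - 1)) dv.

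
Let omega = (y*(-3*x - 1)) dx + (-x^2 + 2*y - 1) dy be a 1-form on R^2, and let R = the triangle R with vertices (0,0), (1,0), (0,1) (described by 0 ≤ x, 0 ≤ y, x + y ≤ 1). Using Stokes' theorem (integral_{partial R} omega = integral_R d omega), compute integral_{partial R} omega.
integral_(partial R) omega = 2/3

Stokes: integral_partial_R omega = integral_R d omega with d omega = (∂Q/∂x - ∂P/∂y) dx ∧ dy.
  ∂Q/∂x = -2*x
  ∂P/∂y = -3*x - 1
  integrand = ∂Q/∂x - ∂P/∂y = x + 1.
Integrating over R: integral_0^1 integral_0^{1-x} (x + 1) dy dx = 2/3.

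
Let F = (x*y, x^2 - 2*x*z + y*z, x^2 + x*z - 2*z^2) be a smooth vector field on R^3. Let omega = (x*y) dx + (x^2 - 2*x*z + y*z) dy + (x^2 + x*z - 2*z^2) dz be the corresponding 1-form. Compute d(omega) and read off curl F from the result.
d(omega) = (2*x - y) dy ∧ dz + (-2*x - z) dz ∧ dx + (x - 2*z) dx ∧ dy; curl F = (2*x - y, -2*x - z, x - 2*z)

d omega = sum_{i<j} (∂f_j/∂x_i - ∂f_i/∂x_j) dx_i ∧ dx_j. Under the identification (dy ∧ dz, dz ∧ dx, dx ∧ dy) ↔ (e_x, e_y, e_z), the coefficients are exactly the components of curl F. Compute:
  ∂R/∂y - ∂Q/∂z = (0) - (-2*x + y) = 2*x - y
  ∂P/∂z - ∂R/∂x = (0) - (2*x + z) = -2*x - z
  ∂Q/∂x - ∂P/∂y = (2*x - 2*z) - (x) = x - 2*z.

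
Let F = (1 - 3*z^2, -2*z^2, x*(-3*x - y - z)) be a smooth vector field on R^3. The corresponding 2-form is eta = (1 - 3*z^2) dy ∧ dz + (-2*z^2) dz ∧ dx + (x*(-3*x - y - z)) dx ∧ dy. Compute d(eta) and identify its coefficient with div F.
d(eta) = (-x) dx ∧ dy ∧ dz; div F = -x

For a 2-form in R^3 of the form above, applying d gives a 3-form with coefficient ∂P/∂x + ∂Q/∂y + ∂R/∂z:
  ∂P/∂x = 0
  ∂Q/∂y = 0
  ∂R/∂z = -x
Sum = -x, which is exactly div F.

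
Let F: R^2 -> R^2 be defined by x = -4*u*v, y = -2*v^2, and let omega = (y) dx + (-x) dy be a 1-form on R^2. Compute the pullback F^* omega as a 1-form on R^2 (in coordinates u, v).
F^* omega = (8*v^3) du + (-8*u*v^2) dv

Using F^*(f dg) = (f ∘ F) d(g ∘ F), substitute each coordinate x_i by F_i(u, v) in f_i, and replace dx_i by d F_i = (∂F_i/∂u) du + (∂F_i/∂v) dv.
  For the x component: f_1(F) = -2*v^2; d F_1 = (-4*v) du + (-4*u) dv
  For the y component: f_2(F) = 4*u*v; d F_2 = (0) du + (-4*v) dv
Combining and collecting du, dv coefficients:
  coeff of du: 8*v^3
  coeff of dv: -8*u*v^2
F^* omega = (8*v^3) du + (-8*u*v^2) dv.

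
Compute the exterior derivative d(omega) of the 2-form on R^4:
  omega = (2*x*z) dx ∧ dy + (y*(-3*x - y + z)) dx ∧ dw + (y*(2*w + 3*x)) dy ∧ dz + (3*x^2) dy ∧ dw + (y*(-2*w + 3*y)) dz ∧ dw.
d(omega) = (2*x + 3*y) dx ∧ dy ∧ dz + (9*x + 2*y - z) dx ∧ dy ∧ dw + (-y) dx ∧ dz ∧ dw + (-2*w + 8*y) dy ∧ dz ∧ dw

For a 2-form omega = sum_{i<j} g_{ij} dx_i ∧ dx_j, the exterior derivative is
  d(omega) = sum_{i<j} d(g_{ij}) ∧ dx_i ∧ dx_j = sum_{i<j, k} (∂g_{ij}/∂x_k) dx_k ∧ dx_i ∧ dx_j.
Expand each term, using dx_k ∧ dx_i ∧ dx_j = sgn(permutation) dx_{(a)} ∧ dx_{(b)} ∧ dx_{(c)} with (a < b < c) sorted:
  d(2*x*z) includes (∂/∂z)(2*x*z) dz = (2*x) dz, which multiplied by dx ∧ dy gives (2*x) dx ∧ dy ∧ dz
  d(y*(-3*x - y + z)) includes (∂/∂y)(y*(-3*x - y + z)) dy = (-3*x - 2*y + z) dy, which multiplied by dx ∧ dw gives (3*x + 2*y - z) dx ∧ dy ∧ dw
  d(y*(-3*x - y + z)) includes (∂/∂z)(y*(-3*x - y + z)) dz = (y) dz, which multiplied by dx ∧ dw gives (-y) dx ∧ dz ∧ dw
  d(y*(2*w + 3*x)) includes (∂/∂x)(y*(2*w + 3*x)) dx = (3*y) dx, which multiplied by dy ∧ dz gives (3*y) dx ∧ dy ∧ dz
  d(y*(2*w + 3*x)) includes (∂/∂w)(y*(2*w + 3*x)) dw = (2*y) dw, which multiplied by dy ∧ dz gives (2*y) dy ∧ dz ∧ dw
  d(3*x^2) includes (∂/∂x)(3*x^2) dx = (6*x) dx, which multiplied by dy ∧ dw gives (6*x) dx ∧ dy ∧ dw
  d(y*(-2*w + 3*y)) includes (∂/∂y)(y*(-2*w + 3*y)) dy = (-2*w + 6*y) dy, which multiplied by dz ∧ dw gives (-2*w + 6*y) dy ∧ dz ∧ dw
Collecting like 3-forms: d(omega) = (2*x + 3*y) dx ∧ dy ∧ dz + (9*x + 2*y - z) dx ∧ dy ∧ dw + (-y) dx ∧ dz ∧ dw + (-2*w + 8*y) dy ∧ dz ∧ dw.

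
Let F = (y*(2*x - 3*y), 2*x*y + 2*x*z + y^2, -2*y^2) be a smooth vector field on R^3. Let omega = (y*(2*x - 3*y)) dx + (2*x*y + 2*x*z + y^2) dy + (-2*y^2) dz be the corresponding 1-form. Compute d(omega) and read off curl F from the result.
d(omega) = (-2*x - 4*y) dy ∧ dz + (0) dz ∧ dx + (-2*x + 8*y + 2*z) dx ∧ dy; curl F = (-2*x - 4*y, 0, -2*x + 8*y + 2*z)

d omega = sum_{i<j} (∂f_j/∂x_i - ∂f_i/∂x_j) dx_i ∧ dx_j. Under the identification (dy ∧ dz, dz ∧ dx, dx ∧ dy) ↔ (e_x, e_y, e_z), the coefficients are exactly the components of curl F. Compute:
  ∂R/∂y - ∂Q/∂z = (-4*y) - (2*x) = -2*x - 4*y
  ∂P/∂z - ∂R/∂x = (0) - (0) = 0
  ∂Q/∂x - ∂P/∂y = (2*y + 2*z) - (2*x - 6*y) = -2*x + 8*y + 2*z.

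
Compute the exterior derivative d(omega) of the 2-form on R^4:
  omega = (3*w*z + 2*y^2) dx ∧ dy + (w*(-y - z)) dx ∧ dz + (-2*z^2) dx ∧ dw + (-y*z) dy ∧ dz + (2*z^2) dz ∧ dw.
d(omega) = (4*w) dx ∧ dy ∧ dz + (3*z) dx ∧ dy ∧ dw + (-y + 3*z) dx ∧ dz ∧ dw

For a 2-form omega = sum_{i<j} g_{ij} dx_i ∧ dx_j, the exterior derivative is
  d(omega) = sum_{i<j} d(g_{ij}) ∧ dx_i ∧ dx_j = sum_{i<j, k} (∂g_{ij}/∂x_k) dx_k ∧ dx_i ∧ dx_j.
Expand each term, using dx_k ∧ dx_i ∧ dx_j = sgn(permutation) dx_{(a)} ∧ dx_{(b)} ∧ dx_{(c)} with (a < b < c) sorted:
  d(3*w*z + 2*y^2) includes (∂/∂z)(3*w*z + 2*y^2) dz = (3*w) dz, which multiplied by dx ∧ dy gives (3*w) dx ∧ dy ∧ dz
  d(3*w*z + 2*y^2) includes (∂/∂w)(3*w*z + 2*y^2) dw = (3*z) dw, which multiplied by dx ∧ dy gives (3*z) dx ∧ dy ∧ dw
  d(w*(-y - z)) includes (∂/∂y)(w*(-y - z)) dy = (-w) dy, which multiplied by dx ∧ dz gives (w) dx ∧ dy ∧ dz
  d(w*(-y - z)) includes (∂/∂w)(w*(-y - z)) dw = (-y - z) dw, which multiplied by dx ∧ dz gives (-y - z) dx ∧ dz ∧ dw
  d(-2*z^2) includes (∂/∂z)(-2*z^2) dz = (-4*z) dz, which multiplied by dx ∧ dw gives (4*z) dx ∧ dz ∧ dw
Collecting like 3-forms: d(omega) = (4*w) dx ∧ dy ∧ dz + (3*z) dx ∧ dy ∧ dw + (-y + 3*z) dx ∧ dz ∧ dw.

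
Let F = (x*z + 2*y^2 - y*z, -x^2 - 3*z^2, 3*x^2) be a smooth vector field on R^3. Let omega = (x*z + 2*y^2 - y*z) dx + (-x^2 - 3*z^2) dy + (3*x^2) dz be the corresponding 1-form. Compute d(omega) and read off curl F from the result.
d(omega) = (6*z) dy ∧ dz + (-5*x - y) dz ∧ dx + (-2*x - 4*y + z) dx ∧ dy; curl F = (6*z, -5*x - y, -2*x - 4*y + z)

d omega = sum_{i<j} (∂f_j/∂x_i - ∂f_i/∂x_j) dx_i ∧ dx_j. Under the identification (dy ∧ dz, dz ∧ dx, dx ∧ dy) ↔ (e_x, e_y, e_z), the coefficients are exactly the components of curl F. Compute:
  ∂R/∂y - ∂Q/∂z = (0) - (-6*z) = 6*z
  ∂P/∂z - ∂R/∂x = (x - y) - (6*x) = -5*x - y
  ∂Q/∂x - ∂P/∂y = (-2*x) - (4*y - z) = -2*x - 4*y + z.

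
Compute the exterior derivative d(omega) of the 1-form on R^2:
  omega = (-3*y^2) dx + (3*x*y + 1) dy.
d(omega) = (9*y) dx ∧ dy

For a 1-form omega = sum_i f_i dx_i, the exterior derivative is
  d(omega) = sum_{i < j} (∂f_j/∂x_i - ∂f_i/∂x_j) dx_i ∧ dx_j.
  coefficient of dx ∧ dy: ∂f_2/∂x - ∂f_1/∂y = ∂(3*x*y + 1)/∂x - ∂(-3*y^2)/∂y = 9*y
Assembling: d(omega) = (9*y) dx ∧ dy.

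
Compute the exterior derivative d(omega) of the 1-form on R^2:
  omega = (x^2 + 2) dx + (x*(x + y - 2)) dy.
d(omega) = (2*x + y - 2) dx ∧ dy

For a 1-form omega = sum_i f_i dx_i, the exterior derivative is
  d(omega) = sum_{i < j} (∂f_j/∂x_i - ∂f_i/∂x_j) dx_i ∧ dx_j.
  coefficient of dx ∧ dy: ∂f_2/∂x - ∂f_1/∂y = ∂(x*(x + y - 2))/∂x - ∂(x^2 + 2)/∂y = 2*x + y - 2
Assembling: d(omega) = (2*x + y - 2) dx ∧ dy.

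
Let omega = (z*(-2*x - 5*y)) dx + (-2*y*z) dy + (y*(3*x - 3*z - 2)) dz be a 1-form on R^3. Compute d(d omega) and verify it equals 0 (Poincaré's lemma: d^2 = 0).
d(d omega) = 0

Step 1: d omega = sum_{i<j} (∂f_j/∂x_i - ∂f_i/∂x_j) dx_i ∧ dx_j:
  coeff of dx ∧ dy: 5*z
  coeff of dx ∧ dz: 2*x + 8*y
  coeff of dy ∧ dz: 3*x + 2*y - 3*z - 2
Step 2: Apply d again to each 2-form coefficient. The only possible 3-form in R^3 is dx ∧ dy ∧ dz, with coefficient
  ∂(coeff of dy∧dz)/∂x - ∂(coeff of dx∧dz)/∂y + ∂(coeff of dx∧dy)/∂z
  = ∂/∂x (3*x + 2*y - 3*z - 2) - ∂/∂y (2*x + 8*y) + ∂/∂z (5*z).
Each of these terms simplifies to sums of mixed partials that cancel in pairs. The result is 0 (by equality of mixed partials for smooth functions — Schwarz / Clairaut).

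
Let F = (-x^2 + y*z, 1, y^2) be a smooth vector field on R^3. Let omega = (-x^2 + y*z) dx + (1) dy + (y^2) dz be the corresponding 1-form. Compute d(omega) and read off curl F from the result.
d(omega) = (2*y) dy ∧ dz + (y) dz ∧ dx + (-z) dx ∧ dy; curl F = (2*y, y, -z)

d omega = sum_{i<j} (∂f_j/∂x_i - ∂f_i/∂x_j) dx_i ∧ dx_j. Under the identification (dy ∧ dz, dz ∧ dx, dx ∧ dy) ↔ (e_x, e_y, e_z), the coefficients are exactly the components of curl F. Compute:
  ∂R/∂y - ∂Q/∂z = (2*y) - (0) = 2*y
  ∂P/∂z - ∂R/∂x = (y) - (0) = y
  ∂Q/∂x - ∂P/∂y = (0) - (z) = -z.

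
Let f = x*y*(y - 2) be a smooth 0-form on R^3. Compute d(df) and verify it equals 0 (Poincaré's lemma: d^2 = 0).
d(df) = 0

Step 1: df = sum_i (∂f/∂x_i) dx_i = (y*(y - 2)) dx + (2*x*(y - 1)) dy + (0) dz.
Step 2: Apply d again. Using the 1-form formula, the coefficient of dx ∧ dy in d(df) is ∂^2 f/∂x ∂y - ∂^2 f/∂y ∂x = (2*y - 2) - (2*y - 2) = 0 (equality of mixed partials for smooth f).
Similarly for dx ∧ dz and dy ∧ dz — all coefficients vanish. So d(df) = 0.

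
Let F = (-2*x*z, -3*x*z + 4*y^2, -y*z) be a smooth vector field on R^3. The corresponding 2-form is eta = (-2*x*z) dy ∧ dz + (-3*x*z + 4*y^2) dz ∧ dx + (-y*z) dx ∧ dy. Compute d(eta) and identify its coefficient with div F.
d(eta) = (7*y - 2*z) dx ∧ dy ∧ dz; div F = 7*y - 2*z

For a 2-form in R^3 of the form above, applying d gives a 3-form with coefficient ∂P/∂x + ∂Q/∂y + ∂R/∂z:
  ∂P/∂x = -2*z
  ∂Q/∂y = 8*y
  ∂R/∂z = -y
Sum = 7*y - 2*z, which is exactly div F.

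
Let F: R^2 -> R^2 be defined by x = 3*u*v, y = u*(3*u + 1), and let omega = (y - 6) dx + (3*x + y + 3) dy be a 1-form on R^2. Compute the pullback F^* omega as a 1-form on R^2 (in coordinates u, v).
F^* omega = (18*u^3 + 63*u^2*v + 9*u^2 + 12*u*v + 19*u - 18*v + 3) du + (3*u*(3*u^2 + u - 6)) dv

Using F^*(f dg) = (f ∘ F) d(g ∘ F), substitute each coordinate x_i by F_i(u, v) in f_i, and replace dx_i by d F_i = (∂F_i/∂u) du + (∂F_i/∂v) dv.
  For the x component: f_1(F) = 3*u^2 + u - 6; d F_1 = (3*v) du + (3*u) dv
  For the y component: f_2(F) = 3*u^2 + 9*u*v + u + 3; d F_2 = (6*u + 1) du + (0) dv
Combining and collecting du, dv coefficients:
  coeff of du: 18*u^3 + 63*u^2*v + 9*u^2 + 12*u*v + 19*u - 18*v + 3
  coeff of dv: 3*u*(3*u^2 + u - 6)
F^* omega = (18*u^3 + 63*u^2*v + 9*u^2 + 12*u*v + 19*u - 18*v + 3) du + (3*u*(3*u^2 + u - 6)) dv.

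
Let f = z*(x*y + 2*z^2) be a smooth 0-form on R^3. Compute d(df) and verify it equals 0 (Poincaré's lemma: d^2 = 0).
d(df) = 0

Step 1: df = sum_i (∂f/∂x_i) dx_i = (y*z) dx + (x*z) dy + (x*y + 6*z^2) dz.
Step 2: Apply d again. Using the 1-form formula, the coefficient of dx ∧ dy in d(df) is ∂^2 f/∂x ∂y - ∂^2 f/∂y ∂x = (z) - (z) = 0 (equality of mixed partials for smooth f).
Similarly for dx ∧ dz and dy ∧ dz — all coefficients vanish. So d(df) = 0.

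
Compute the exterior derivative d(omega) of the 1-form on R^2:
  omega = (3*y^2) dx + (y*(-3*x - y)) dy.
d(omega) = (-9*y) dx ∧ dy

For a 1-form omega = sum_i f_i dx_i, the exterior derivative is
  d(omega) = sum_{i < j} (∂f_j/∂x_i - ∂f_i/∂x_j) dx_i ∧ dx_j.
  coefficient of dx ∧ dy: ∂f_2/∂x - ∂f_1/∂y = ∂(y*(-3*x - y))/∂x - ∂(3*y^2)/∂y = -9*y
Assembling: d(omega) = (-9*y) dx ∧ dy.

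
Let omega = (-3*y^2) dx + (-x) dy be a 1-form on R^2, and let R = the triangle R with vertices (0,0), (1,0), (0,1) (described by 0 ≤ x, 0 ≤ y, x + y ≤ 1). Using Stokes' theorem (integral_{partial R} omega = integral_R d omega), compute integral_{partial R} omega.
integral_(partial R) omega = 1/2

Stokes: integral_partial_R omega = integral_R d omega with d omega = (∂Q/∂x - ∂P/∂y) dx ∧ dy.
  ∂Q/∂x = -1
  ∂P/∂y = -6*y
  integrand = ∂Q/∂x - ∂P/∂y = 6*y - 1.
Integrating over R: integral_0^1 integral_0^{1-x} (6*y - 1) dy dx = 1/2.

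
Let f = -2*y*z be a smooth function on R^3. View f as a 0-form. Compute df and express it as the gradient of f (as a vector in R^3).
df = (0) dx + (-2*z) dy + (-2*y) dz; grad f = (0, -2*z, -2*y)

For a 0-form f, d f = (∂f/∂x) dx + (∂f/∂y) dy + (∂f/∂z) dz. The components of the vector representation are exactly the entries of grad f in Cartesian coordinates:
  ∂f/∂x = 0
  ∂f/∂y = -2*z
  ∂f/∂z = -2*y.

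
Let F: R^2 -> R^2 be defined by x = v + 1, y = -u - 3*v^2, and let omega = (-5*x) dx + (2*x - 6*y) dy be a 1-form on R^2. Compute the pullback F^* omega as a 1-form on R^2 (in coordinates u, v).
F^* omega = (-6*u - 18*v^2 - 2*v - 2) du + (-36*u*v - 108*v^3 - 12*v^2 - 17*v - 5) dv

Using F^*(f dg) = (f ∘ F) d(g ∘ F), substitute each coordinate x_i by F_i(u, v) in f_i, and replace dx_i by d F_i = (∂F_i/∂u) du + (∂F_i/∂v) dv.
  For the x component: f_1(F) = -5*v - 5; d F_1 = (0) du + (1) dv
  For the y component: f_2(F) = 6*u + 18*v^2 + 2*v + 2; d F_2 = (-1) du + (-6*v) dv
Combining and collecting du, dv coefficients:
  coeff of du: -6*u - 18*v^2 - 2*v - 2
  coeff of dv: -36*u*v - 108*v^3 - 12*v^2 - 17*v - 5
F^* omega = (-6*u - 18*v^2 - 2*v - 2) du + (-36*u*v - 108*v^3 - 12*v^2 - 17*v - 5) dv.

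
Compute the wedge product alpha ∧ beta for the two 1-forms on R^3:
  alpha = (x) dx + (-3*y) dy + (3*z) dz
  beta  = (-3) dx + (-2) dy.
alpha ∧ beta = (-2*x - 9*y) dx ∧ dy + (9*z) dx ∧ dz + (6*z) dy ∧ dz

Distribute the wedge, using dx_i ∧ dx_j = -dx_j ∧ dx_i and dx_i ∧ dx_i = 0. For each pair (i, j) with i < j, the coefficient of dx_i ∧ dx_j in alpha ∧ beta is (alpha_i * beta_j - alpha_j * beta_i). Collecting: alpha ∧ beta = (-2*x - 9*y) dx ∧ dy + (9*z) dx ∧ dz + (6*z) dy ∧ dz.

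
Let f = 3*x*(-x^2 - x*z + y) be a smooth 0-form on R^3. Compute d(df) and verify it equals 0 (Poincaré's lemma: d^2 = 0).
d(df) = 0

Step 1: df = sum_i (∂f/∂x_i) dx_i = (-9*x^2 - 6*x*z + 3*y) dx + (3*x) dy + (-3*x^2) dz.
Step 2: Apply d again. Using the 1-form formula, the coefficient of dx ∧ dy in d(df) is ∂^2 f/∂x ∂y - ∂^2 f/∂y ∂x = (3) - (3) = 0 (equality of mixed partials for smooth f).
Similarly for dx ∧ dz and dy ∧ dz — all coefficients vanish. So d(df) = 0.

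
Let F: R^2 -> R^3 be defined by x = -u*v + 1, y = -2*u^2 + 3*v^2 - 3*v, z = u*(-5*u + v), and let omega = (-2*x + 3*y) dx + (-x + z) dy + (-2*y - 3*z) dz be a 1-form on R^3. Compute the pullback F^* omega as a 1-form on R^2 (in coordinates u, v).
F^* omega = (-170*u^3 + 47*u^2*v + 55*u*v^2 - 60*u*v + 4*u - 15*v^3 + 15*v^2 + 2*v) du + (25*u^3 - 35*u^2*v + 15*u^2 - 3*u*v^2 + 9*u*v + 2*u - 6*v + 3) dv

Using F^*(f dg) = (f ∘ F) d(g ∘ F), substitute each coordinate x_i by F_i(u, v) in f_i, and replace dx_i by d F_i = (∂F_i/∂u) du + (∂F_i/∂v) dv.
  For the x component: f_1(F) = -6*u^2 + 2*u*v + 9*v^2 - 9*v - 2; d F_1 = (-v) du + (-u) dv
  For the y component: f_2(F) = -5*u^2 + 2*u*v - 1; d F_2 = (-4*u) du + (6*v - 3) dv
  For the z component: f_3(F) = 19*u^2 - 3*u*v - 6*v^2 + 6*v; d F_3 = (-10*u + v) du + (u) dv
Combining and collecting du, dv coefficients:
  coeff of du: -170*u^3 + 47*u^2*v + 55*u*v^2 - 60*u*v + 4*u - 15*v^3 + 15*v^2 + 2*v
  coeff of dv: 25*u^3 - 35*u^2*v + 15*u^2 - 3*u*v^2 + 9*u*v + 2*u - 6*v + 3
F^* omega = (-170*u^3 + 47*u^2*v + 55*u*v^2 - 60*u*v + 4*u - 15*v^3 + 15*v^2 + 2*v) du + (25*u^3 - 35*u^2*v + 15*u^2 - 3*u*v^2 + 9*u*v + 2*u - 6*v + 3) dv.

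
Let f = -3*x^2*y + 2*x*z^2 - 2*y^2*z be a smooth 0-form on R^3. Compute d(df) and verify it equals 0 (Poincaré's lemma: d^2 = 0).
d(df) = 0

Step 1: df = sum_i (∂f/∂x_i) dx_i = (-6*x*y + 2*z^2) dx + (-3*x^2 - 4*y*z) dy + (4*x*z - 2*y^2) dz.
Step 2: Apply d again. Using the 1-form formula, the coefficient of dx ∧ dy in d(df) is ∂^2 f/∂x ∂y - ∂^2 f/∂y ∂x = (-6*x) - (-6*x) = 0 (equality of mixed partials for smooth f).
Similarly for dx ∧ dz and dy ∧ dz — all coefficients vanish. So d(df) = 0.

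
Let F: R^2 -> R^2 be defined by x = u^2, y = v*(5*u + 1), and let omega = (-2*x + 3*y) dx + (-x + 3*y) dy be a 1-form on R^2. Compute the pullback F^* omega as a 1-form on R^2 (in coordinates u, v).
F^* omega = (-4*u^3 + 25*u^2*v + 75*u*v^2 + 6*u*v + 15*v^2) du + (-5*u^3 + 75*u^2*v - u^2 + 30*u*v + 3*v) dv

Using F^*(f dg) = (f ∘ F) d(g ∘ F), substitute each coordinate x_i by F_i(u, v) in f_i, and replace dx_i by d F_i = (∂F_i/∂u) du + (∂F_i/∂v) dv.
  For the x component: f_1(F) = -2*u^2 + 15*u*v + 3*v; d F_1 = (2*u) du + (0) dv
  For the y component: f_2(F) = -u^2 + 15*u*v + 3*v; d F_2 = (5*v) du + (5*u + 1) dv
Combining and collecting du, dv coefficients:
  coeff of du: -4*u^3 + 25*u^2*v + 75*u*v^2 + 6*u*v + 15*v^2
  coeff of dv: -5*u^3 + 75*u^2*v - u^2 + 30*u*v + 3*v
F^* omega = (-4*u^3 + 25*u^2*v + 75*u*v^2 + 6*u*v + 15*v^2) du + (-5*u^3 + 75*u^2*v - u^2 + 30*u*v + 3*v) dv.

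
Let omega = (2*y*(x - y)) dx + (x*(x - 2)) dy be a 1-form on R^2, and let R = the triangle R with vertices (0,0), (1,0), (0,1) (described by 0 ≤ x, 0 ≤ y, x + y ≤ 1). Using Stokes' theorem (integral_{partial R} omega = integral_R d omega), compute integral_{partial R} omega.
integral_(partial R) omega = -1/3

Stokes: integral_partial_R omega = integral_R d omega with d omega = (∂Q/∂x - ∂P/∂y) dx ∧ dy.
  ∂Q/∂x = 2*x - 2
  ∂P/∂y = 2*x - 4*y
  integrand = ∂Q/∂x - ∂P/∂y = 4*y - 2.
Integrating over R: integral_0^1 integral_0^{1-x} (4*y - 2) dy dx = -1/3.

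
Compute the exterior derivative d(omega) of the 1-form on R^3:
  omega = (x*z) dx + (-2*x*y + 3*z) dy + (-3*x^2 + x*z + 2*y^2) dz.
d(omega) = (-2*y) dx ∧ dy + (-7*x + z) dx ∧ dz + (4*y - 3) dy ∧ dz

For a 1-form omega = sum_i f_i dx_i, the exterior derivative is
  d(omega) = sum_{i < j} (∂f_j/∂x_i - ∂f_i/∂x_j) dx_i ∧ dx_j.
  coefficient of dx ∧ dy: ∂f_2/∂x - ∂f_1/∂y = ∂(-2*x*y + 3*z)/∂x - ∂(x*z)/∂y = -2*y
  coefficient of dx ∧ dz: ∂f_3/∂x - ∂f_1/∂z = ∂(-3*x^2 + x*z + 2*y^2)/∂x - ∂(x*z)/∂z = -7*x + z
  coefficient of dy ∧ dz: ∂f_3/∂y - ∂f_2/∂z = ∂(-3*x^2 + x*z + 2*y^2)/∂y - ∂(-2*x*y + 3*z)/∂z = 4*y - 3
Assembling: d(omega) = (-2*y) dx ∧ dy + (-7*x + z) dx ∧ dz + (4*y - 3) dy ∧ dz.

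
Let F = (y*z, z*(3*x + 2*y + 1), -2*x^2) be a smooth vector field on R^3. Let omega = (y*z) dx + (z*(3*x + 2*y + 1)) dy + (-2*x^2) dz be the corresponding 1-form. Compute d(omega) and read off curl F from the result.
d(omega) = (-3*x - 2*y - 1) dy ∧ dz + (4*x + y) dz ∧ dx + (2*z) dx ∧ dy; curl F = (-3*x - 2*y - 1, 4*x + y, 2*z)

d omega = sum_{i<j} (∂f_j/∂x_i - ∂f_i/∂x_j) dx_i ∧ dx_j. Under the identification (dy ∧ dz, dz ∧ dx, dx ∧ dy) ↔ (e_x, e_y, e_z), the coefficients are exactly the components of curl F. Compute:
  ∂R/∂y - ∂Q/∂z = (0) - (3*x + 2*y + 1) = -3*x - 2*y - 1
  ∂P/∂z - ∂R/∂x = (y) - (-4*x) = 4*x + y
  ∂Q/∂x - ∂P/∂y = (3*z) - (z) = 2*z.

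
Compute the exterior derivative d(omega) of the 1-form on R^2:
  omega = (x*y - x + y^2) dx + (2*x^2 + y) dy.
d(omega) = (3*x - 2*y) dx ∧ dy

For a 1-form omega = sum_i f_i dx_i, the exterior derivative is
  d(omega) = sum_{i < j} (∂f_j/∂x_i - ∂f_i/∂x_j) dx_i ∧ dx_j.
  coefficient of dx ∧ dy: ∂f_2/∂x - ∂f_1/∂y = ∂(2*x^2 + y)/∂x - ∂(x*y - x + y^2)/∂y = 3*x - 2*y
Assembling: d(omega) = (3*x - 2*y) dx ∧ dy.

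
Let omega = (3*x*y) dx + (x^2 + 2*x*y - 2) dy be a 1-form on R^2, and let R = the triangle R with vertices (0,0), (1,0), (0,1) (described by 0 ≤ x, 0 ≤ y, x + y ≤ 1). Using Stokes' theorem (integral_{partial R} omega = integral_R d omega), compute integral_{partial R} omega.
integral_(partial R) omega = 1/6

Stokes: integral_partial_R omega = integral_R d omega with d omega = (∂Q/∂x - ∂P/∂y) dx ∧ dy.
  ∂Q/∂x = 2*x + 2*y
  ∂P/∂y = 3*x
  integrand = ∂Q/∂x - ∂P/∂y = -x + 2*y.
Integrating over R: integral_0^1 integral_0^{1-x} (-x + 2*y) dy dx = 1/6.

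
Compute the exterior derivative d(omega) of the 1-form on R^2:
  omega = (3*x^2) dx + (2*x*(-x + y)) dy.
d(omega) = (-4*x + 2*y) dx ∧ dy

For a 1-form omega = sum_i f_i dx_i, the exterior derivative is
  d(omega) = sum_{i < j} (∂f_j/∂x_i - ∂f_i/∂x_j) dx_i ∧ dx_j.
  coefficient of dx ∧ dy: ∂f_2/∂x - ∂f_1/∂y = ∂(2*x*(-x + y))/∂x - ∂(3*x^2)/∂y = -4*x + 2*y
Assembling: d(omega) = (-4*x + 2*y) dx ∧ dy.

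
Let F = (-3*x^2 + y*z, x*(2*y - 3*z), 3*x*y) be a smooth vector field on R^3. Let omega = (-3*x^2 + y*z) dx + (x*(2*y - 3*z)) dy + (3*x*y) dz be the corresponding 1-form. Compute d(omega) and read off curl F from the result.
d(omega) = (6*x) dy ∧ dz + (-2*y) dz ∧ dx + (2*y - 4*z) dx ∧ dy; curl F = (6*x, -2*y, 2*y - 4*z)

d omega = sum_{i<j} (∂f_j/∂x_i - ∂f_i/∂x_j) dx_i ∧ dx_j. Under the identification (dy ∧ dz, dz ∧ dx, dx ∧ dy) ↔ (e_x, e_y, e_z), the coefficients are exactly the components of curl F. Compute:
  ∂R/∂y - ∂Q/∂z = (3*x) - (-3*x) = 6*x
  ∂P/∂z - ∂R/∂x = (y) - (3*y) = -2*y
  ∂Q/∂x - ∂P/∂y = (2*y - 3*z) - (z) = 2*y - 4*z.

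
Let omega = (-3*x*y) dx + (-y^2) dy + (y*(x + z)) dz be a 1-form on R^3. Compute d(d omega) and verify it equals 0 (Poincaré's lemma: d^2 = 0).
d(d omega) = 0

Step 1: d omega = sum_{i<j} (∂f_j/∂x_i - ∂f_i/∂x_j) dx_i ∧ dx_j:
  coeff of dx ∧ dy: 3*x
  coeff of dx ∧ dz: y
  coeff of dy ∧ dz: x + z
Step 2: Apply d again to each 2-form coefficient. The only possible 3-form in R^3 is dx ∧ dy ∧ dz, with coefficient
  ∂(coeff of dy∧dz)/∂x - ∂(coeff of dx∧dz)/∂y + ∂(coeff of dx∧dy)/∂z
  = ∂/∂x (x + z) - ∂/∂y (y) + ∂/∂z (3*x).
Each of these terms simplifies to sums of mixed partials that cancel in pairs. The result is 0 (by equality of mixed partials for smooth functions — Schwarz / Clairaut).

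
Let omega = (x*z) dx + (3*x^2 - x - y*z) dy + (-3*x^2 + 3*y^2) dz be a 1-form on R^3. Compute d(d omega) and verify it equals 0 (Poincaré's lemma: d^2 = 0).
d(d omega) = 0

Step 1: d omega = sum_{i<j} (∂f_j/∂x_i - ∂f_i/∂x_j) dx_i ∧ dx_j:
  coeff of dx ∧ dy: 6*x - 1
  coeff of dx ∧ dz: -7*x
  coeff of dy ∧ dz: 7*y
Step 2: Apply d again to each 2-form coefficient. The only possible 3-form in R^3 is dx ∧ dy ∧ dz, with coefficient
  ∂(coeff of dy∧dz)/∂x - ∂(coeff of dx∧dz)/∂y + ∂(coeff of dx∧dy)/∂z
  = ∂/∂x (7*y) - ∂/∂y (-7*x) + ∂/∂z (6*x - 1).
Each of these terms simplifies to sums of mixed partials that cancel in pairs. The result is 0 (by equality of mixed partials for smooth functions — Schwarz / Clairaut).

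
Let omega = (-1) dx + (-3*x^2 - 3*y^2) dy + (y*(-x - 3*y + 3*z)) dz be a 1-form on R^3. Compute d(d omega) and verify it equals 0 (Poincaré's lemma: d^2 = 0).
d(d omega) = 0

Step 1: d omega = sum_{i<j} (∂f_j/∂x_i - ∂f_i/∂x_j) dx_i ∧ dx_j:
  coeff of dx ∧ dy: -6*x
  coeff of dx ∧ dz: -y
  coeff of dy ∧ dz: -x - 6*y + 3*z
Step 2: Apply d again to each 2-form coefficient. The only possible 3-form in R^3 is dx ∧ dy ∧ dz, with coefficient
  ∂(coeff of dy∧dz)/∂x - ∂(coeff of dx∧dz)/∂y + ∂(coeff of dx∧dy)/∂z
  = ∂/∂x (-x - 6*y + 3*z) - ∂/∂y (-y) + ∂/∂z (-6*x).
Each of these terms simplifies to sums of mixed partials that cancel in pairs. The result is 0 (by equality of mixed partials for smooth functions — Schwarz / Clairaut).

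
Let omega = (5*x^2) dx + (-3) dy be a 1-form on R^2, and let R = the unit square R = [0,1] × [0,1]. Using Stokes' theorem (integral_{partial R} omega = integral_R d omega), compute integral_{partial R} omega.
integral_(partial R) omega = 0

Stokes: integral_partial_R omega = integral_R d omega with d omega = (∂Q/∂x - ∂P/∂y) dx ∧ dy.
  ∂Q/∂x = 0
  ∂P/∂y = 0
  integrand = ∂Q/∂x - ∂P/∂y = 0.
Integrating over R: integral_0^1 integral_0^1 (0) dx dy = 0.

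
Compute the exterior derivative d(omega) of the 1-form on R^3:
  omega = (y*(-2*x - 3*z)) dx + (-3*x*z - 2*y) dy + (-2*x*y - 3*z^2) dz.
d(omega) = (2*x) dx ∧ dy + (y) dx ∧ dz + (x) dy ∧ dz

For a 1-form omega = sum_i f_i dx_i, the exterior derivative is
  d(omega) = sum_{i < j} (∂f_j/∂x_i - ∂f_i/∂x_j) dx_i ∧ dx_j.
  coefficient of dx ∧ dy: ∂f_2/∂x - ∂f_1/∂y = ∂(-3*x*z - 2*y)/∂x - ∂(y*(-2*x - 3*z))/∂y = 2*x
  coefficient of dx ∧ dz: ∂f_3/∂x - ∂f_1/∂z = ∂(-2*x*y - 3*z^2)/∂x - ∂(y*(-2*x - 3*z))/∂z = y
  coefficient of dy ∧ dz: ∂f_3/∂y - ∂f_2/∂z = ∂(-2*x*y - 3*z^2)/∂y - ∂(-3*x*z - 2*y)/∂z = x
Assembling: d(omega) = (2*x) dx ∧ dy + (y) dx ∧ dz + (x) dy ∧ dz.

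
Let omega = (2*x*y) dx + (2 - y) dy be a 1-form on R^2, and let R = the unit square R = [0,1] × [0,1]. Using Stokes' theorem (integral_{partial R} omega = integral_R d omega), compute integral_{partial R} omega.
integral_(partial R) omega = -1

Stokes: integral_partial_R omega = integral_R d omega with d omega = (∂Q/∂x - ∂P/∂y) dx ∧ dy.
  ∂Q/∂x = 0
  ∂P/∂y = 2*x
  integrand = ∂Q/∂x - ∂P/∂y = -2*x.
Integrating over R: integral_0^1 integral_0^1 (-2*x) dx dy = -1.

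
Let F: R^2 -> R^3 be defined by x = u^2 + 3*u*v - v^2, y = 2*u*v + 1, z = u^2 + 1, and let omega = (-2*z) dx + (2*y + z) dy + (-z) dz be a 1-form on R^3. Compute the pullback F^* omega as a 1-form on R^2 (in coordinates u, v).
F^* omega = (2*u*(-3*u^2 - 2*u*v + 4*v^2 - 3)) du + (-4*u^3 + 12*u^2*v + 4*v) dv

Using F^*(f dg) = (f ∘ F) d(g ∘ F), substitute each coordinate x_i by F_i(u, v) in f_i, and replace dx_i by d F_i = (∂F_i/∂u) du + (∂F_i/∂v) dv.
  For the x component: f_1(F) = -2*u^2 - 2; d F_1 = (2*u + 3*v) du + (3*u - 2*v) dv
  For the y component: f_2(F) = u^2 + 4*u*v + 3; d F_2 = (2*v) du + (2*u) dv
  For the z component: f_3(F) = -u^2 - 1; d F_3 = (2*u) du + (0) dv
Combining and collecting du, dv coefficients:
  coeff of du: 2*u*(-3*u^2 - 2*u*v + 4*v^2 - 3)
  coeff of dv: -4*u^3 + 12*u^2*v + 4*v
F^* omega = (2*u*(-3*u^2 - 2*u*v + 4*v^2 - 3)) du + (-4*u^3 + 12*u^2*v + 4*v) dv.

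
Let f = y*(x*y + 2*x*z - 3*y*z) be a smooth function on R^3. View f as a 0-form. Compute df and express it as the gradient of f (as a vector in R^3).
df = (y*(y + 2*z)) dx + (2*x*y + 2*x*z - 6*y*z) dy + (y*(2*x - 3*y)) dz; grad f = (y*(y + 2*z), 2*x*y + 2*x*z - 6*y*z, y*(2*x - 3*y))

For a 0-form f, d f = (∂f/∂x) dx + (∂f/∂y) dy + (∂f/∂z) dz. The components of the vector representation are exactly the entries of grad f in Cartesian coordinates:
  ∂f/∂x = y*(y + 2*z)
  ∂f/∂y = 2*x*y + 2*x*z - 6*y*z
  ∂f/∂z = y*(2*x - 3*y).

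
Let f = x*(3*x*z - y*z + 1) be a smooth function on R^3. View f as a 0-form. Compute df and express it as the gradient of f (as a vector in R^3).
df = (6*x*z - y*z + 1) dx + (-x*z) dy + (x*(3*x - y)) dz; grad f = (6*x*z - y*z + 1, -x*z, x*(3*x - y))

For a 0-form f, d f = (∂f/∂x) dx + (∂f/∂y) dy + (∂f/∂z) dz. The components of the vector representation are exactly the entries of grad f in Cartesian coordinates:
  ∂f/∂x = 6*x*z - y*z + 1
  ∂f/∂y = -x*z
  ∂f/∂z = x*(3*x - y).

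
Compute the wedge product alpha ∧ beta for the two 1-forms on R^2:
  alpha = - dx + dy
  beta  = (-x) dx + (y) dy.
alpha ∧ beta = (x - y) dx ∧ dy

Distribute the wedge, using dx_i ∧ dx_j = -dx_j ∧ dx_i and dx_i ∧ dx_i = 0. For each pair (i, j) with i < j, the coefficient of dx_i ∧ dx_j in alpha ∧ beta is (alpha_i * beta_j - alpha_j * beta_i). Collecting: alpha ∧ beta = (x - y) dx ∧ dy.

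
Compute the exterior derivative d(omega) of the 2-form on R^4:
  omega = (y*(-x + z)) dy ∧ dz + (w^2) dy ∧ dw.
d(omega) = (-y) dx ∧ dy ∧ dz

For a 2-form omega = sum_{i<j} g_{ij} dx_i ∧ dx_j, the exterior derivative is
  d(omega) = sum_{i<j} d(g_{ij}) ∧ dx_i ∧ dx_j = sum_{i<j, k} (∂g_{ij}/∂x_k) dx_k ∧ dx_i ∧ dx_j.
Expand each term, using dx_k ∧ dx_i ∧ dx_j = sgn(permutation) dx_{(a)} ∧ dx_{(b)} ∧ dx_{(c)} with (a < b < c) sorted:
  d(y*(-x + z)) includes (∂/∂x)(y*(-x + z)) dx = (-y) dx, which multiplied by dy ∧ dz gives (-y) dx ∧ dy ∧ dz
Collecting like 3-forms: d(omega) = (-y) dx ∧ dy ∧ dz.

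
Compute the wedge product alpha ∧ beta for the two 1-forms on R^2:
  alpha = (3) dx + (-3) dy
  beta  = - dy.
alpha ∧ beta = (-3) dx ∧ dy

Distribute the wedge, using dx_i ∧ dx_j = -dx_j ∧ dx_i and dx_i ∧ dx_i = 0. For each pair (i, j) with i < j, the coefficient of dx_i ∧ dx_j in alpha ∧ beta is (alpha_i * beta_j - alpha_j * beta_i). Collecting: alpha ∧ beta = (-3) dx ∧ dy.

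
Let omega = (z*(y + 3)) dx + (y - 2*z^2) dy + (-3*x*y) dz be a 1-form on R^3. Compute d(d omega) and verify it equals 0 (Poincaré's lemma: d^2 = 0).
d(d omega) = 0

Step 1: d omega = sum_{i<j} (∂f_j/∂x_i - ∂f_i/∂x_j) dx_i ∧ dx_j:
  coeff of dx ∧ dy: -z
  coeff of dx ∧ dz: -4*y - 3
  coeff of dy ∧ dz: -3*x + 4*z
Step 2: Apply d again to each 2-form coefficient. The only possible 3-form in R^3 is dx ∧ dy ∧ dz, with coefficient
  ∂(coeff of dy∧dz)/∂x - ∂(coeff of dx∧dz)/∂y + ∂(coeff of dx∧dy)/∂z
  = ∂/∂x (-3*x + 4*z) - ∂/∂y (-4*y - 3) + ∂/∂z (-z).
Each of these terms simplifies to sums of mixed partials that cancel in pairs. The result is 0 (by equality of mixed partials for smooth functions — Schwarz / Clairaut).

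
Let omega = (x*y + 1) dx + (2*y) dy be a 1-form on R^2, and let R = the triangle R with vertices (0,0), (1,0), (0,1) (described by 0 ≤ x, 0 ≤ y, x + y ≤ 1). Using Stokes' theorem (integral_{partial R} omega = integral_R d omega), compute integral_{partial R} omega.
integral_(partial R) omega = -1/6

Stokes: integral_partial_R omega = integral_R d omega with d omega = (∂Q/∂x - ∂P/∂y) dx ∧ dy.
  ∂Q/∂x = 0
  ∂P/∂y = x
  integrand = ∂Q/∂x - ∂P/∂y = -x.
Integrating over R: integral_0^1 integral_0^{1-x} (-x) dy dx = -1/6.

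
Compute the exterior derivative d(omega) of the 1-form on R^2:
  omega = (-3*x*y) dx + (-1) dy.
d(omega) = (3*x) dx ∧ dy

For a 1-form omega = sum_i f_i dx_i, the exterior derivative is
  d(omega) = sum_{i < j} (∂f_j/∂x_i - ∂f_i/∂x_j) dx_i ∧ dx_j.
  coefficient of dx ∧ dy: ∂f_2/∂x - ∂f_1/∂y = ∂(-1)/∂x - ∂(-3*x*y)/∂y = 3*x
Assembling: d(omega) = (3*x) dx ∧ dy.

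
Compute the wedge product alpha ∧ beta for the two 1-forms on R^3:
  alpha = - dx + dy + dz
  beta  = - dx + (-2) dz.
alpha ∧ beta = (3) dx ∧ dz + (1) dx ∧ dy + (-2) dy ∧ dz

Distribute the wedge, using dx_i ∧ dx_j = -dx_j ∧ dx_i and dx_i ∧ dx_i = 0. For each pair (i, j) with i < j, the coefficient of dx_i ∧ dx_j in alpha ∧ beta is (alpha_i * beta_j - alpha_j * beta_i). Collecting: alpha ∧ beta = (3) dx ∧ dz + (1) dx ∧ dy + (-2) dy ∧ dz.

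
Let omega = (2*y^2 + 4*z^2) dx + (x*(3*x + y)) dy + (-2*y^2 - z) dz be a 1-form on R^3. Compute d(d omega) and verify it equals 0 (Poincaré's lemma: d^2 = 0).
d(d omega) = 0

Step 1: d omega = sum_{i<j} (∂f_j/∂x_i - ∂f_i/∂x_j) dx_i ∧ dx_j:
  coeff of dx ∧ dy: 6*x - 3*y
  coeff of dx ∧ dz: -8*z
  coeff of dy ∧ dz: -4*y
Step 2: Apply d again to each 2-form coefficient. The only possible 3-form in R^3 is dx ∧ dy ∧ dz, with coefficient
  ∂(coeff of dy∧dz)/∂x - ∂(coeff of dx∧dz)/∂y + ∂(coeff of dx∧dy)/∂z
  = ∂/∂x (-4*y) - ∂/∂y (-8*z) + ∂/∂z (6*x - 3*y).
Each of these terms simplifies to sums of mixed partials that cancel in pairs. The result is 0 (by equality of mixed partials for smooth functions — Schwarz / Clairaut).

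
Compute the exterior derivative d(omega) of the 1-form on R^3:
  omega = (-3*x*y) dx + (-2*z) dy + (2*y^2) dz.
d(omega) = (3*x) dx ∧ dy + (4*y + 2) dy ∧ dz

For a 1-form omega = sum_i f_i dx_i, the exterior derivative is
  d(omega) = sum_{i < j} (∂f_j/∂x_i - ∂f_i/∂x_j) dx_i ∧ dx_j.
  coefficient of dx ∧ dy: ∂f_2/∂x - ∂f_1/∂y = ∂(-2*z)/∂x - ∂(-3*x*y)/∂y = 3*x
  coefficient of dy ∧ dz: ∂f_3/∂y - ∂f_2/∂z = ∂(2*y^2)/∂y - ∂(-2*z)/∂z = 4*y + 2
Assembling: d(omega) = (3*x) dx ∧ dy + (4*y + 2) dy ∧ dz.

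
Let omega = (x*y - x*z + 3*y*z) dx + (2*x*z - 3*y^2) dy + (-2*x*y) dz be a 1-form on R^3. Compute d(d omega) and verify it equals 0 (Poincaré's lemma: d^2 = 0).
d(d omega) = 0

Step 1: d omega = sum_{i<j} (∂f_j/∂x_i - ∂f_i/∂x_j) dx_i ∧ dx_j:
  coeff of dx ∧ dy: -x - z
  coeff of dx ∧ dz: x - 5*y
  coeff of dy ∧ dz: -4*x
Step 2: Apply d again to each 2-form coefficient. The only possible 3-form in R^3 is dx ∧ dy ∧ dz, with coefficient
  ∂(coeff of dy∧dz)/∂x - ∂(coeff of dx∧dz)/∂y + ∂(coeff of dx∧dy)/∂z
  = ∂/∂x (-4*x) - ∂/∂y (x - 5*y) + ∂/∂z (-x - z).
Each of these terms simplifies to sums of mixed partials that cancel in pairs. The result is 0 (by equality of mixed partials for smooth functions — Schwarz / Clairaut).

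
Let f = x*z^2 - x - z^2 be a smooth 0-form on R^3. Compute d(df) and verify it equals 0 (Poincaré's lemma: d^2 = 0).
d(df) = 0

Step 1: df = sum_i (∂f/∂x_i) dx_i = (z^2 - 1) dx + (0) dy + (2*z*(x - 1)) dz.
Step 2: Apply d again. Using the 1-form formula, the coefficient of dx ∧ dy in d(df) is ∂^2 f/∂x ∂y - ∂^2 f/∂y ∂x = (0) - (0) = 0 (equality of mixed partials for smooth f).
Similarly for dx ∧ dz and dy ∧ dz — all coefficients vanish. So d(df) = 0.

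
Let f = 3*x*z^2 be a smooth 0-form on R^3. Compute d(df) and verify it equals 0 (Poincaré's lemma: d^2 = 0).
d(df) = 0

Step 1: df = sum_i (∂f/∂x_i) dx_i = (3*z^2) dx + (0) dy + (6*x*z) dz.
Step 2: Apply d again. Using the 1-form formula, the coefficient of dx ∧ dy in d(df) is ∂^2 f/∂x ∂y - ∂^2 f/∂y ∂x = (0) - (0) = 0 (equality of mixed partials for smooth f).
Similarly for dx ∧ dz and dy ∧ dz — all coefficients vanish. So d(df) = 0.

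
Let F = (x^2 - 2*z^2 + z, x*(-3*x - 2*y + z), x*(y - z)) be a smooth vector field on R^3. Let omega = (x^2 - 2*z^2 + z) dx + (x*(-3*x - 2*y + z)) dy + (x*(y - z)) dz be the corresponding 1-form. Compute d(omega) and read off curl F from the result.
d(omega) = (0) dy ∧ dz + (-y - 3*z + 1) dz ∧ dx + (-6*x - 2*y + z) dx ∧ dy; curl F = (0, -y - 3*z + 1, -6*x - 2*y + z)

d omega = sum_{i<j} (∂f_j/∂x_i - ∂f_i/∂x_j) dx_i ∧ dx_j. Under the identification (dy ∧ dz, dz ∧ dx, dx ∧ dy) ↔ (e_x, e_y, e_z), the coefficients are exactly the components of curl F. Compute:
  ∂R/∂y - ∂Q/∂z = (x) - (x) = 0
  ∂P/∂z - ∂R/∂x = (1 - 4*z) - (y - z) = -y - 3*z + 1
  ∂Q/∂x - ∂P/∂y = (-6*x - 2*y + z) - (0) = -6*x - 2*y + z.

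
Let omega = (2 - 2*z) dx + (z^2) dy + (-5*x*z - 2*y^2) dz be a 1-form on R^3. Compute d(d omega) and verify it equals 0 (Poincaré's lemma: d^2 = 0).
d(d omega) = 0

Step 1: d omega = sum_{i<j} (∂f_j/∂x_i - ∂f_i/∂x_j) dx_i ∧ dx_j:
  coeff of dx ∧ dy: 0
  coeff of dx ∧ dz: 2 - 5*z
  coeff of dy ∧ dz: -4*y - 2*z
Step 2: Apply d again to each 2-form coefficient. The only possible 3-form in R^3 is dx ∧ dy ∧ dz, with coefficient
  ∂(coeff of dy∧dz)/∂x - ∂(coeff of dx∧dz)/∂y + ∂(coeff of dx∧dy)/∂z
  = ∂/∂x (-4*y - 2*z) - ∂/∂y (2 - 5*z) + ∂/∂z (0).
Each of these terms simplifies to sums of mixed partials that cancel in pairs. The result is 0 (by equality of mixed partials for smooth functions — Schwarz / Clairaut).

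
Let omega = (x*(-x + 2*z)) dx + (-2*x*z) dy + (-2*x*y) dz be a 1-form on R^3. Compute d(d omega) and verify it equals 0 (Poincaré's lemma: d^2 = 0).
d(d omega) = 0

Step 1: d omega = sum_{i<j} (∂f_j/∂x_i - ∂f_i/∂x_j) dx_i ∧ dx_j:
  coeff of dx ∧ dy: -2*z
  coeff of dx ∧ dz: -2*x - 2*y
  coeff of dy ∧ dz: 0
Step 2: Apply d again to each 2-form coefficient. The only possible 3-form in R^3 is dx ∧ dy ∧ dz, with coefficient
  ∂(coeff of dy∧dz)/∂x - ∂(coeff of dx∧dz)/∂y + ∂(coeff of dx∧dy)/∂z
  = ∂/∂x (0) - ∂/∂y (-2*x - 2*y) + ∂/∂z (-2*z).
Each of these terms simplifies to sums of mixed partials that cancel in pairs. The result is 0 (by equality of mixed partials for smooth functions — Schwarz / Clairaut).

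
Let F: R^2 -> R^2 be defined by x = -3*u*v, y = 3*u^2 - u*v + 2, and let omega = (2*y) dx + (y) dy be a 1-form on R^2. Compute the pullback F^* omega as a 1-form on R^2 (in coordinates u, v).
F^* omega = (18*u^3 - 27*u^2*v + 7*u*v^2 + 12*u - 14*v) du + (7*u*(-3*u^2 + u*v - 2)) dv

Using F^*(f dg) = (f ∘ F) d(g ∘ F), substitute each coordinate x_i by F_i(u, v) in f_i, and replace dx_i by d F_i = (∂F_i/∂u) du + (∂F_i/∂v) dv.
  For the x component: f_1(F) = 6*u^2 - 2*u*v + 4; d F_1 = (-3*v) du + (-3*u) dv
  For the y component: f_2(F) = 3*u^2 - u*v + 2; d F_2 = (6*u - v) du + (-u) dv
Combining and collecting du, dv coefficients:
  coeff of du: 18*u^3 - 27*u^2*v + 7*u*v^2 + 12*u - 14*v
  coeff of dv: 7*u*(-3*u^2 + u*v - 2)
F^* omega = (18*u^3 - 27*u^2*v + 7*u*v^2 + 12*u - 14*v) du + (7*u*(-3*u^2 + u*v - 2)) dv.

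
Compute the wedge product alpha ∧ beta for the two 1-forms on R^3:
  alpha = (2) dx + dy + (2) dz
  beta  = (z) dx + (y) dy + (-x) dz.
alpha ∧ beta = (2*y - z) dx ∧ dy + (-2*x - 2*z) dx ∧ dz + (-x - 2*y) dy ∧ dz

Distribute the wedge, using dx_i ∧ dx_j = -dx_j ∧ dx_i and dx_i ∧ dx_i = 0. For each pair (i, j) with i < j, the coefficient of dx_i ∧ dx_j in alpha ∧ beta is (alpha_i * beta_j - alpha_j * beta_i). Collecting: alpha ∧ beta = (2*y - z) dx ∧ dy + (-2*x - 2*z) dx ∧ dz + (-x - 2*y) dy ∧ dz.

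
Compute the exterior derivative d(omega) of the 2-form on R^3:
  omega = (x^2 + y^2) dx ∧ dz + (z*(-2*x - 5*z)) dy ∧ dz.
d(omega) = (-2*y - 2*z) dx ∧ dy ∧ dz

For a 2-form omega = sum_{i<j} g_{ij} dx_i ∧ dx_j, the exterior derivative is
  d(omega) = sum_{i<j} d(g_{ij}) ∧ dx_i ∧ dx_j = sum_{i<j, k} (∂g_{ij}/∂x_k) dx_k ∧ dx_i ∧ dx_j.
Expand each term, using dx_k ∧ dx_i ∧ dx_j = sgn(permutation) dx_{(a)} ∧ dx_{(b)} ∧ dx_{(c)} with (a < b < c) sorted:
  d(x^2 + y^2) includes (∂/∂y)(x^2 + y^2) dy = (2*y) dy, which multiplied by dx ∧ dz gives (-2*y) dx ∧ dy ∧ dz
  d(z*(-2*x - 5*z)) includes (∂/∂x)(z*(-2*x - 5*z)) dx = (-2*z) dx, which multiplied by dy ∧ dz gives (-2*z) dx ∧ dy ∧ dz
Collecting like 3-forms: d(omega) = (-2*y - 2*z) dx ∧ dy ∧ dz.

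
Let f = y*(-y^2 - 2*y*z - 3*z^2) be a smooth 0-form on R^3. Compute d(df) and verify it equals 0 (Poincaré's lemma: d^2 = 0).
d(df) = 0

Step 1: df = sum_i (∂f/∂x_i) dx_i = (0) dx + (-3*y^2 - 4*y*z - 3*z^2) dy + (2*y*(-y - 3*z)) dz.
Step 2: Apply d again. Using the 1-form formula, the coefficient of dx ∧ dy in d(df) is ∂^2 f/∂x ∂y - ∂^2 f/∂y ∂x = (0) - (0) = 0 (equality of mixed partials for smooth f).
Similarly for dx ∧ dz and dy ∧ dz — all coefficients vanish. So d(df) = 0.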